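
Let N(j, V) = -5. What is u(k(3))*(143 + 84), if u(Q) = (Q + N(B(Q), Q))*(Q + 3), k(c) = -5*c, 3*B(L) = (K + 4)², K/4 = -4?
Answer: 54480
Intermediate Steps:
K = -16 (K = 4*(-4) = -16)
B(L) = 48 (B(L) = (-16 + 4)²/3 = (⅓)*(-12)² = (⅓)*144 = 48)
u(Q) = (-5 + Q)*(3 + Q) (u(Q) = (Q - 5)*(Q + 3) = (-5 + Q)*(3 + Q))
u(k(3))*(143 + 84) = (-15 + (-5*3)² - (-10)*3)*(143 + 84) = (-15 + (-15)² - 2*(-15))*227 = (-15 + 225 + 30)*227 = 240*227 = 54480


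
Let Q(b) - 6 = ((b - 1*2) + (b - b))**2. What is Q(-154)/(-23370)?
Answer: -4057/3895 ≈ -1.0416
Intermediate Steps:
Q(b) = 6 + (-2 + b)**2 (Q(b) = 6 + ((b - 1*2) + (b - b))**2 = 6 + ((b - 2) + 0)**2 = 6 + ((-2 + b) + 0)**2 = 6 + (-2 + b)**2)
Q(-154)/(-23370) = (6 + (-2 - 154)**2)/(-23370) = (6 + (-156)**2)*(-1/23370) = (6 + 24336)*(-1/23370) = 24342*(-1/23370) = -4057/3895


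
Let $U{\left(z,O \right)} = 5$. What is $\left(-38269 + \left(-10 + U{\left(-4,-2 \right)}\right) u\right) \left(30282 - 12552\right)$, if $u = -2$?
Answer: $-678332070$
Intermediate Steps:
$\left(-38269 + \left(-10 + U{\left(-4,-2 \right)}\right) u\right) \left(30282 - 12552\right) = \left(-38269 + \left(-10 + 5\right) \left(-2\right)\right) \left(30282 - 12552\right) = \left(-38269 - -10\right) 17730 = \left(-38269 + 10\right) 17730 = \left(-38259\right) 17730 = -678332070$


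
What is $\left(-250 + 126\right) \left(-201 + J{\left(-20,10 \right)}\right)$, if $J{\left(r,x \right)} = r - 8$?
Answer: $28396$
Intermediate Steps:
$J{\left(r,x \right)} = -8 + r$ ($J{\left(r,x \right)} = r - 8 = -8 + r$)
$\left(-250 + 126\right) \left(-201 + J{\left(-20,10 \right)}\right) = \left(-250 + 126\right) \left(-201 - 28\right) = - 124 \left(-201 - 28\right) = \left(-124\right) \left(-229\right) = 28396$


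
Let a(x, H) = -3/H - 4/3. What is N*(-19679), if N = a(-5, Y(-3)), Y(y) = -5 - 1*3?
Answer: 452617/24 ≈ 18859.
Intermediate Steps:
Y(y) = -8 (Y(y) = -5 - 3 = -8)
a(x, H) = -4/3 - 3/H (a(x, H) = -3/H - 4*1/3 = -3/H - 4/3 = -4/3 - 3/H)
N = -23/24 (N = -4/3 - 3/(-8) = -4/3 - 3*(-1/8) = -4/3 + 3/8 = -23/24 ≈ -0.95833)
N*(-19679) = -23/24*(-19679) = 452617/24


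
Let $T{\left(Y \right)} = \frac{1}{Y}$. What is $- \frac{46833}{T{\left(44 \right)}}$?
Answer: $-2060652$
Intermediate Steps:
$- \frac{46833}{T{\left(44 \right)}} = - \frac{46833}{\frac{1}{44}} = - 46833 \frac{1}{\frac{1}{44}} = \left(-46833\right) 44 = -2060652$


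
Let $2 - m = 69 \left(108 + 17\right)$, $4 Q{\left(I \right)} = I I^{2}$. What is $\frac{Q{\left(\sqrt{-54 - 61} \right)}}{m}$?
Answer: $\frac{115 i \sqrt{115}}{34492} \approx 0.035754 i$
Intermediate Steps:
$Q{\left(I \right)} = \frac{I^{3}}{4}$ ($Q{\left(I \right)} = \frac{I I^{2}}{4} = \frac{I^{3}}{4}$)
$m = -8623$ ($m = 2 - 69 \left(108 + 17\right) = 2 - 69 \cdot 125 = 2 - 8625 = -8623$)
$\frac{Q{\left(\sqrt{-54 - 61} \right)}}{m} = \frac{\frac{1}{4} \left(\sqrt{-54 - 61}\right)^{3}}{-8623} = \frac{\left(\sqrt{-115}\right)^{3}}{4} \left(- \frac{1}{8623}\right) = \frac{\left(i \sqrt{115}\right)^{3}}{4} \left(- \frac{1}{8623}\right) = \frac{\left(-115\right) i \sqrt{115}}{4} \left(- \frac{1}{8623}\right) = - \frac{115 i \sqrt{115}}{4} \left(- \frac{1}{8623}\right) = \frac{115 i \sqrt{115}}{34492}$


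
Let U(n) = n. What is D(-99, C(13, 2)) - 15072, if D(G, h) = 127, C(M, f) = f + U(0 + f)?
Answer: -14945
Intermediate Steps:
C(M, f) = 2*f (C(M, f) = f + (0 + f) = f + f = 2*f)
D(-99, C(13, 2)) - 15072 = 127 - 15072 = -14945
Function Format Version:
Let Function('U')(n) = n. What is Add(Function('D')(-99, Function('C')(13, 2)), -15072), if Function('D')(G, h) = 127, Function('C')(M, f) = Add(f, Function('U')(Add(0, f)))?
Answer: -14945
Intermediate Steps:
Function('C')(M, f) = Mul(2, f) (Function('C')(M, f) = Add(f, Add(0, f)) = Add(f, f) = Mul(2, f))
Add(Function('D')(-99, Function('C')(13, 2)), -15072) = Add(127, -15072) = -14945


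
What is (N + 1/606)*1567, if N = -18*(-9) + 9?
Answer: 162383509/606 ≈ 2.6796e+5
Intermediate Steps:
N = 171 (N = 162 + 9 = 171)
(N + 1/606)*1567 = (171 + 1/606)*1567 = (103627/606)*1567 = 162383509/606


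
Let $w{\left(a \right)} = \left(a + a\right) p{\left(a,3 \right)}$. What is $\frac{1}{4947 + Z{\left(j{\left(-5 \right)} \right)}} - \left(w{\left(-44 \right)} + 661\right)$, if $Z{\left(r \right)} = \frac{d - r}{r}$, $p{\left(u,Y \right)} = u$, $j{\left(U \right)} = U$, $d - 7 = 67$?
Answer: $- \frac{111765643}{24656} \approx -4533.0$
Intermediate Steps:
$d = 74$ ($d = 7 + 67 = 74$)
$Z{\left(r \right)} = \frac{74 - r}{r}$
$w{\left(a \right)} = 2 a^{2}$ ($w{\left(a \right)} = \left(a + a\right) a = 2 a a = 2 a^{2}$)
$\frac{1}{4947 + Z{\left(j{\left(-5 \right)} \right)}} - \left(w{\left(-44 \right)} + 661\right) = \frac{1}{4947 + \frac{74 - -5}{-5}} - \left(2 \left(-44\right)^{2} + 661\right) = \frac{1}{4947 - \frac{74 + 5}{5}} - \left(2 \cdot 1936 + 661\right) = \frac{1}{4947 - \frac{79}{5}} - \left(3872 + 661\right) = \frac{1}{4947 - \frac{79}{5}} - 4533 = \frac{1}{\frac{24656}{5}} - 4533 = \frac{5}{24656} - 4533 = - \frac{111765643}{24656}$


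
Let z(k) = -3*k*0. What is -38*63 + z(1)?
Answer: -2394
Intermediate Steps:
z(k) = 0
-38*63 + z(1) = -38*63 + 0 = -2394 + 0 = -2394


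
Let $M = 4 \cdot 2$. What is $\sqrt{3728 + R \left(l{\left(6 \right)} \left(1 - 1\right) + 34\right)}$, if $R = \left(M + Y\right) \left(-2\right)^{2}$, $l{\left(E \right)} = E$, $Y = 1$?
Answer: $2 \sqrt{1238} \approx 70.37$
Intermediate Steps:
$M = 8$
$R = 36$ ($R = \left(8 + 1\right) \left(-2\right)^{2} = 9 \cdot 4 = 36$)
$\sqrt{3728 + R \left(l{\left(6 \right)} \left(1 - 1\right) + 34\right)} = \sqrt{3728 + 36 \left(6 \left(1 - 1\right) + 34\right)} = \sqrt{3728 + 36 \left(6 \cdot 0 + 34\right)} = \sqrt{3728 + 36 \left(0 + 34\right)} = \sqrt{3728 + 36 \cdot 34} = \sqrt{3728 + 1224} = \sqrt{4952} = 2 \sqrt{1238}$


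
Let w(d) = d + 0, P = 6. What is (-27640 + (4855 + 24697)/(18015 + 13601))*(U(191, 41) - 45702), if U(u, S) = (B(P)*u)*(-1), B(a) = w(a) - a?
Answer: 1248002634843/988 ≈ 1.2632e+9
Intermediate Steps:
w(d) = d
B(a) = 0 (B(a) = a - a = 0)
U(u, S) = 0 (U(u, S) = (0*u)*(-1) = 0*(-1) = 0)
(-27640 + (4855 + 24697)/(18015 + 13601))*(U(191, 41) - 45702) = (-27640 + (4855 + 24697)/(18015 + 13601))*(0 - 45702) = (-27640 + 29552/31616)*(-45702) = (-27640 + 29552*(1/31616))*(-45702) = (-27640 + 1847/1976)*(-45702) = -54614793/1976*(-45702) = 1248002634843/988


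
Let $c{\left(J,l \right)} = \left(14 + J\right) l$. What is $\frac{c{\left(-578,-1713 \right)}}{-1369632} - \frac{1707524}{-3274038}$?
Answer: $- \frac{34353057077}{186842800584} \approx -0.18386$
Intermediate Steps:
$c{\left(J,l \right)} = l \left(14 + J\right)$
$\frac{c{\left(-578,-1713 \right)}}{-1369632} - \frac{1707524}{-3274038} = \frac{\left(-1713\right) \left(14 - 578\right)}{-1369632} - \frac{1707524}{-3274038} = \left(-1713\right) \left(-564\right) \left(- \frac{1}{1369632}\right) - - \frac{853762}{1637019} = 966132 \left(- \frac{1}{1369632}\right) + \frac{853762}{1637019} = - \frac{80511}{114136} + \frac{853762}{1637019} = - \frac{34353057077}{186842800584}$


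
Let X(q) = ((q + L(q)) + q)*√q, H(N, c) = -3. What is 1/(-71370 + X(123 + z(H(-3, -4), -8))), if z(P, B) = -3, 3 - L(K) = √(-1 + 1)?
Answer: -793/56517678 - 3*√30/31398710 ≈ -1.4554e-5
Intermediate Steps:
L(K) = 3 (L(K) = 3 - √(-1 + 1) = 3 - √0 = 3 - 1*0 = 3 + 0 = 3)
X(q) = √q*(3 + 2*q) (X(q) = ((q + 3) + q)*√q = ((3 + q) + q)*√q = (3 + 2*q)*√q = √q*(3 + 2*q))
1/(-71370 + X(123 + z(H(-3, -4), -8))) = 1/(-71370 + √(123 - 3)*(3 + 2*(123 - 3))) = 1/(-71370 + √120*(3 + 2*120)) = 1/(-71370 + (2*√30)*(3 + 240)) = 1/(-71370 + (2*√30)*243) = 1/(-71370 + 486*√30)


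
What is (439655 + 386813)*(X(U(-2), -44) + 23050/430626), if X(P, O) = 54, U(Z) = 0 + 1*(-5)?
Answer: 9618787485836/215313 ≈ 4.4674e+7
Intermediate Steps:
U(Z) = -5 (U(Z) = 0 - 5 = -5)
(439655 + 386813)*(X(U(-2), -44) + 23050/430626) = (439655 + 386813)*(54 + 23050/430626) = 826468*(54 + 23050*(1/430626)) = 826468*(54 + 11525/215313) = 826468*(11638427/215313) = 9618787485836/215313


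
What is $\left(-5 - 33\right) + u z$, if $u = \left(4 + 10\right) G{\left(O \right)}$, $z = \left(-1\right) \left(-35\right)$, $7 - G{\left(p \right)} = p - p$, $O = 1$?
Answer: $3392$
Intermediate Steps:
$G{\left(p \right)} = 7$ ($G{\left(p \right)} = 7 - \left(p - p\right) = 7 - 0 = 7 + 0 = 7$)
$z = 35$
$u = 98$ ($u = \left(4 + 10\right) 7 = 14 \cdot 7 = 98$)
$\left(-5 - 33\right) + u z = \left(-5 - 33\right) + 98 \cdot 35 = \left(-5 - 33\right) + 3430 = -38 + 3430 = 3392$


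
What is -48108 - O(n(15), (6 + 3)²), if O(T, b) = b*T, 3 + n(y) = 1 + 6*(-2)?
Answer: -46974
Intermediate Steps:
n(y) = -14 (n(y) = -3 + (1 + 6*(-2)) = -3 + (1 - 12) = -3 - 11 = -14)
O(T, b) = T*b
-48108 - O(n(15), (6 + 3)²) = -48108 - (-14)*(6 + 3)² = -48108 - (-14)*9² = -48108 - (-14)*81 = -48108 - 1*(-1134) = -48108 + 1134 = -46974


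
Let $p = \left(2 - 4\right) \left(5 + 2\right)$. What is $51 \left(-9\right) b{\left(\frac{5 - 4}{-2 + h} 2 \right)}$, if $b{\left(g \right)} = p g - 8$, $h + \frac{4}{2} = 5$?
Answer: $16524$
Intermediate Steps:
$h = 3$ ($h = -2 + 5 = 3$)
$p = -14$ ($p = \left(-2\right) 7 = -14$)
$b{\left(g \right)} = -8 - 14 g$ ($b{\left(g \right)} = - 14 g - 8 = -8 - 14 g$)
$51 \left(-9\right) b{\left(\frac{5 - 4}{-2 + h} 2 \right)} = 51 \left(-9\right) \left(-8 - 14 \frac{5 - 4}{-2 + 3} \cdot 2\right) = - 459 \left(-8 - 14 \cdot 1 \cdot 1^{-1} \cdot 2\right) = - 459 \left(-8 - 14 \cdot 1 \cdot 1 \cdot 2\right) = - 459 \left(-8 - 14 \cdot 1 \cdot 2\right) = - 459 \left(-8 - 28\right) = \left(-459\right) \left(-36\right) = 16524$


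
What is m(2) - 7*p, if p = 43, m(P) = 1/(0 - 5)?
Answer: -1506/5 ≈ -301.20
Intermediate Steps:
m(P) = -⅕ (m(P) = 1/(-5) = -⅕)
m(2) - 7*p = -⅕ - 7*43 = -⅕ - 301 = -1506/5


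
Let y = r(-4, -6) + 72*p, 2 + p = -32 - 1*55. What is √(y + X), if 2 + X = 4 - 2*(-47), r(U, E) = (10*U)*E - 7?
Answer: I*√6079 ≈ 77.968*I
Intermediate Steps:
r(U, E) = -7 + 10*E*U (r(U, E) = 10*E*U - 7 = -7 + 10*E*U)
p = -89 (p = -2 + (-32 - 1*55) = -2 + (-32 - 55) = -2 - 87 = -89)
X = 96 (X = -2 + (4 - 2*(-47)) = -2 + (4 + 94) = -2 + 98 = 96)
y = -6175 (y = (-7 + 10*(-6)*(-4)) + 72*(-89) = (-7 + 240) - 6408 = 233 - 6408 = -6175)
√(y + X) = √(-6175 + 96) = √(-6079) = I*√6079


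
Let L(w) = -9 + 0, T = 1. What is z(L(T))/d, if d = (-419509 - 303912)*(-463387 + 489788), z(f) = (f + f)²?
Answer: -324/19099037821 ≈ -1.6964e-8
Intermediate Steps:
L(w) = -9
z(f) = 4*f² (z(f) = (2*f)² = 4*f²)
d = -19099037821 (d = -723421*26401 = -19099037821)
z(L(T))/d = (4*(-9)²)/(-19099037821) = (4*81)*(-1/19099037821) = 324*(-1/19099037821) = -324/19099037821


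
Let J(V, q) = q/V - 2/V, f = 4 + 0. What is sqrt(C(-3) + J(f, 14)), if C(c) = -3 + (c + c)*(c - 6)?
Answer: 3*sqrt(6) ≈ 7.3485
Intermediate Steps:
f = 4
J(V, q) = -2/V + q/V
C(c) = -3 + 2*c*(-6 + c) (C(c) = -3 + (2*c)*(-6 + c) = -3 + 2*c*(-6 + c))
sqrt(C(-3) + J(f, 14)) = sqrt((-3 - 12*(-3) + 2*(-3)**2) + (-2 + 14)/4) = sqrt((-3 + 36 + 2*9) + (1/4)*12) = sqrt((-3 + 36 + 18) + 3) = sqrt(51 + 3) = sqrt(54) = 3*sqrt(6)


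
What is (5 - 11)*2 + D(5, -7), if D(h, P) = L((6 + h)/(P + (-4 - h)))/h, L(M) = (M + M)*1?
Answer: -491/40 ≈ -12.275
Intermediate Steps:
L(M) = 2*M (L(M) = (2*M)*1 = 2*M)
D(h, P) = 2*(6 + h)/(h*(-4 + P - h)) (D(h, P) = (2*((6 + h)/(P + (-4 - h))))/h = (2*((6 + h)/(-4 + P - h)))/h = (2*(6 + h)/(-4 + P - h))/h = 2*(6 + h)/(h*(-4 + P - h)))
(5 - 11)*2 + D(5, -7) = (5 - 11)*2 + 2*(-6 - 1*5)/(5*(4 + 5 - 1*(-7))) = -6*2 + 2*(⅕)*(-6 - 5)/(4 + 5 + 7) = -12 + 2*(⅕)*(-11)/16 = -12 + 2*(⅕)*(1/16)*(-11) = -12 - 11/40 = -491/40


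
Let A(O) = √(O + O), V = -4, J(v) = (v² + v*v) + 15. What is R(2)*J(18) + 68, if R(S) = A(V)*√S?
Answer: 68 + 2652*I ≈ 68.0 + 2652.0*I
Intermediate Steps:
J(v) = 15 + 2*v² (J(v) = (v² + v²) + 15 = 2*v² + 15 = 15 + 2*v²)
A(O) = √2*√O (A(O) = √(2*O) = √2*√O)
R(S) = 2*I*√2*√S (R(S) = (√2*√(-4))*√S = (√2*(2*I))*√S = (2*I*√2)*√S = 2*I*√2*√S)
R(2)*J(18) + 68 = (2*I*√2*√2)*(15 + 2*18²) + 68 = (4*I)*(15 + 2*324) + 68 = (4*I)*(15 + 648) + 68 = (4*I)*663 + 68 = 2652*I + 68 = 68 + 2652*I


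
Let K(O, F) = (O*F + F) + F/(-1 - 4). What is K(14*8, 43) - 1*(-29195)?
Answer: 170227/5 ≈ 34045.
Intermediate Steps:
K(O, F) = 4*F/5 + F*O (K(O, F) = (F*O + F) + F/(-5) = (F + F*O) + F*(-1/5) = (F + F*O) - F/5 = 4*F/5 + F*O)
K(14*8, 43) - 1*(-29195) = (1/5)*43*(4 + 5*(14*8)) - 1*(-29195) = (1/5)*43*(4 + 5*112) + 29195 = (1/5)*43*(4 + 560) + 29195 = (1/5)*43*564 + 29195 = 24252/5 + 29195 = 170227/5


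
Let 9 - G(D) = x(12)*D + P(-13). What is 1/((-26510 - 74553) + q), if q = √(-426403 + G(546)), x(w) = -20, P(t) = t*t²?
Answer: -101063/10214143246 - I*√413277/10214143246 ≈ -9.8944e-6 - 6.2939e-8*I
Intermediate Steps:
P(t) = t³
G(D) = 2206 + 20*D (G(D) = 9 - (-20*D + (-13)³) = 9 - (-20*D - 2197) = 9 - (-2197 - 20*D) = 9 + (2197 + 20*D) = 2206 + 20*D)
q = I*√413277 (q = √(-426403 + (2206 + 20*546)) = √(-426403 + (2206 + 10920)) = √(-426403 + 13126) = √(-413277) = I*√413277 ≈ 642.87*I)
1/((-26510 - 74553) + q) = 1/((-26510 - 74553) + I*√413277) = 1/(-101063 + I*√413277)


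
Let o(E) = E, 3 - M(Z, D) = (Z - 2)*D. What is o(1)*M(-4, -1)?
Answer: -3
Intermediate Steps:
M(Z, D) = 3 - D*(-2 + Z) (M(Z, D) = 3 - (Z - 2)*D = 3 - (-2 + Z)*D = 3 - D*(-2 + Z))
o(1)*M(-4, -1) = 1*(3 + 2*(-1) - 1*(-1)*(-4)) = 1*(3 - 2 - 4) = 1*(-3) = -3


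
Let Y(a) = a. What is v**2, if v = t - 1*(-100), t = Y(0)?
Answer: 10000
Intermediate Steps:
t = 0
v = 100 (v = 0 - 1*(-100) = 0 + 100 = 100)
v**2 = 100**2 = 10000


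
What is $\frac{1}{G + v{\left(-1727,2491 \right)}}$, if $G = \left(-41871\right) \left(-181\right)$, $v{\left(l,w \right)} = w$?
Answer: $\frac{1}{7581142} \approx 1.3191 \cdot 10^{-7}$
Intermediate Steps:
$G = 7578651$
$\frac{1}{G + v{\left(-1727,2491 \right)}} = \frac{1}{7578651 + 2491} = \frac{1}{7581142}$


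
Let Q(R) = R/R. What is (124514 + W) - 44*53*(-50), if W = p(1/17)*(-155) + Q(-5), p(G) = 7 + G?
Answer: 4080355/17 ≈ 2.4002e+5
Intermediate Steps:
Q(R) = 1
W = -18583/17 (W = (7 + 1/17)*(-155) + 1 = (120/17)*(-155) + 1 = -18600/17 + 1 = -18583/17 ≈ -1093.1)
(124514 + W) - 44*53*(-50) = (124514 - 18583/17) - 44*53*(-50) = 2098155/17 - 2332*(-50) = 2098155/17 + 116600 = 4080355/17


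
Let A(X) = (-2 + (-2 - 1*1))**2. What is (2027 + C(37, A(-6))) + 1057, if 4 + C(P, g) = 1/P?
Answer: 113961/37 ≈ 3080.0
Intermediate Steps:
A(X) = 25 (A(X) = (-2 + (-2 - 1))**2 = (-2 - 3)**2 = (-5)**2 = 25)
C(P, g) = -4 + 1/P
(2027 + C(37, A(-6))) + 1057 = (2027 + (-4 + 1/37)) + 1057 = (2027 - 147/37) + 1057 = 74852/37 + 1057 = 113961/37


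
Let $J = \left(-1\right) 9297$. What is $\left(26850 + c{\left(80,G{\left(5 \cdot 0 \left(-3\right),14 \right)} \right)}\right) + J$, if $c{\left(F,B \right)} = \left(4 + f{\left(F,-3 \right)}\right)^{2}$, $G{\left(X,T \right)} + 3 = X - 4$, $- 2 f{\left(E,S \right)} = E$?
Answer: $18849$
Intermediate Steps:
$f{\left(E,S \right)} = - \frac{E}{2}$
$J = -9297$
$G{\left(X,T \right)} = -7 + X$ ($G{\left(X,T \right)} = -3 + \left(X - 4\right) = -3 + \left(-4 + X\right) = -7 + X$)
$c{\left(F,B \right)} = \left(4 - \frac{F}{2}\right)^{2}$
$\left(26850 + c{\left(80,G{\left(5 \cdot 0 \left(-3\right),14 \right)} \right)}\right) + J = \left(26850 + \frac{\left(-8 + 80\right)^{2}}{4}\right) - 9297 = \left(26850 + \frac{72^{2}}{4}\right) - 9297 = \left(26850 + \frac{1}{4} \cdot 5184\right) - 9297 = \left(26850 + 1296\right) - 9297 = 28146 - 9297 = 18849$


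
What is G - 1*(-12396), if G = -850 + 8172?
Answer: 19718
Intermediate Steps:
G = 7322
G - 1*(-12396) = 7322 - 1*(-12396) = 7322 + 12396 = 19718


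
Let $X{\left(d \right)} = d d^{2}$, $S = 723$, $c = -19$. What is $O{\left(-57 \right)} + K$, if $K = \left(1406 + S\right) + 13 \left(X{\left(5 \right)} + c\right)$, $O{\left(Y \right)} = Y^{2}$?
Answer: $6756$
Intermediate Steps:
$X{\left(d \right)} = d^{3}$
$K = 3507$ ($K = \left(1406 + 723\right) + 13 \left(5^{3} - 19\right) = 2129 + 13 \left(125 - 19\right) = 2129 + 13 \cdot 106 = 2129 + 1378 = 3507$)
$O{\left(-57 \right)} + K = \left(-57\right)^{2} + 3507 = 3249 + 3507 = 6756$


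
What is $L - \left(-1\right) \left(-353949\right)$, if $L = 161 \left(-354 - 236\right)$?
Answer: $-448939$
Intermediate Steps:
$L = -94990$ ($L = 161 \left(-590\right) = -94990$)
$L - \left(-1\right) \left(-353949\right) = -94990 - \left(-1\right) \left(-353949\right) = -94990 - 353949 = -448939$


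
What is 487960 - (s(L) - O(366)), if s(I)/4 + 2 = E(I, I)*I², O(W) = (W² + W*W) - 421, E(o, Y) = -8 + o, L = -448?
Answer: 366839555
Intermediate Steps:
O(W) = -421 + 2*W² (O(W) = (W² + W²) - 421 = 2*W² - 421 = -421 + 2*W²)
s(I) = -8 + 4*I²*(-8 + I) (s(I) = -8 + 4*((-8 + I)*I²) = -8 + 4*(I²*(-8 + I)) = -8 + 4*I²*(-8 + I))
487960 - (s(L) - O(366)) = 487960 - ((-8 + 4*(-448)²*(-8 - 448)) - (-421 + 2*366²)) = 487960 - ((-8 + 4*200704*(-456)) - (-421 + 2*133956)) = 487960 - ((-8 - 366084096) - (-421 + 267912)) = 487960 - (-366084104 - 1*267491) = 487960 - (-366084104 - 267491) = 487960 - 1*(-366351595) = 487960 + 366351595 = 366839555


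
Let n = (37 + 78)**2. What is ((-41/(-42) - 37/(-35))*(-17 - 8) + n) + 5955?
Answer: 114775/6 ≈ 19129.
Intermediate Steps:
n = 13225 (n = 115**2 = 13225)
((-41/(-42) - 37/(-35))*(-17 - 8) + n) + 5955 = ((-41/(-42) - 37/(-35))*(-17 - 8) + 13225) + 5955 = ((-41*(-1/42) - 37*(-1/35))*(-25) + 13225) + 5955 = ((41/42 + 37/35)*(-25) + 13225) + 5955 = ((61/30)*(-25) + 13225) + 5955 = (-305/6 + 13225) + 5955 = 79045/6 + 5955 = 114775/6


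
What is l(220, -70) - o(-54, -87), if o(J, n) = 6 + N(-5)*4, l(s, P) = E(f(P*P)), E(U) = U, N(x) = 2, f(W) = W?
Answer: 4886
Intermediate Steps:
l(s, P) = P² (l(s, P) = P*P = P²)
o(J, n) = 14 (o(J, n) = 6 + 2*4 = 6 + 8 = 14)
l(220, -70) - o(-54, -87) = (-70)² - 1*14 = 4900 - 14 = 4886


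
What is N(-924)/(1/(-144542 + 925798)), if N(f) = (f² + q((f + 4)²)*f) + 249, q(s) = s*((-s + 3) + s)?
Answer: -1832331865169400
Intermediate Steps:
q(s) = 3*s (q(s) = s*((3 - s) + s) = s*3 = 3*s)
N(f) = 249 + f² + 3*f*(4 + f)² (N(f) = (f² + (3*(f + 4)²)*f) + 249 = (f² + (3*(4 + f)²)*f) + 249 = (f² + 3*f*(4 + f)²) + 249 = 249 + f² + 3*f*(4 + f)²)
N(-924)/(1/(-144542 + 925798)) = (249 + (-924)² + 3*(-924)*(4 - 924)²)/(1/(-144542 + 925798)) = (249 + 853776 + 3*(-924)*(-920)²)/(1/781256) = (249 + 853776 + 3*(-924)*846400)/(1/781256) = (249 + 853776 - 2346220800)*781256 = -2345366775*781256 = -1832331865169400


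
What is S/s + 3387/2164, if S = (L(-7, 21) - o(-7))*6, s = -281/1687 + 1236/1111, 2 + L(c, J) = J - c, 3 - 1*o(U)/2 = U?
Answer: 152017068495/3836644324 ≈ 39.622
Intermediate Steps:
o(U) = 6 - 2*U
L(c, J) = -2 + J - c (L(c, J) = -2 + (J - c) = -2 + J - c)
s = 1772941/1874257 (s = -281*1/1687 + 1236*(1/1111) = -281/1687 + 1236/1111 = 1772941/1874257 ≈ 0.94594)
S = 36 (S = ((-2 + 21 - 1*(-7)) - (6 - 2*(-7)))*6 = ((-2 + 21 + 7) - (6 + 14))*6 = (26 - 1*20)*6 = (26 - 20)*6 = 6*6 = 36)
S/s + 3387/2164 = 36/(1772941/1874257) + 3387/2164 = 36*(1874257/1772941) + 3387*(1/2164) = 67473252/1772941 + 3387/2164 = 152017068495/3836644324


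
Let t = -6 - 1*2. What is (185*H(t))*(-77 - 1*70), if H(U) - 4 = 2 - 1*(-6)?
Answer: -326340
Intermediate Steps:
t = -8 (t = -6 - 2 = -8)
H(U) = 12 (H(U) = 4 + (2 - 1*(-6)) = 4 + (2 + 6) = 4 + 8 = 12)
(185*H(t))*(-77 - 1*70) = (185*12)*(-77 - 1*70) = 2220*(-77 - 70) = 2220*(-147) = -326340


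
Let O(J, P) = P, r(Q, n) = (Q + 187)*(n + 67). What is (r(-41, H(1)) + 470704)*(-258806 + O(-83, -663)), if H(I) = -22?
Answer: -123837807506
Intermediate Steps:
r(Q, n) = (67 + n)*(187 + Q) (r(Q, n) = (187 + Q)*(67 + n) = (67 + n)*(187 + Q))
(r(-41, H(1)) + 470704)*(-258806 + O(-83, -663)) = ((12529 + 67*(-41) + 187*(-22) - 41*(-22)) + 470704)*(-258806 - 663) = ((12529 - 2747 - 4114 + 902) + 470704)*(-259469) = (6570 + 470704)*(-259469) = 477274*(-259469) = -123837807506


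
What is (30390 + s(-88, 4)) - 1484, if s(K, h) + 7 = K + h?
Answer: 28815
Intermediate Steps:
s(K, h) = -7 + K + h (s(K, h) = -7 + (K + h) = -7 + K + h)
(30390 + s(-88, 4)) - 1484 = (30390 + (-7 - 88 + 4)) - 1484 = (30390 - 91) - 1484 = 30299 - 1484 = 28815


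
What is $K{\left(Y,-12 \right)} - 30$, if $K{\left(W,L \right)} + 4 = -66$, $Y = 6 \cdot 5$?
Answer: $-100$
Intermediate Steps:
$Y = 30$
$K{\left(W,L \right)} = -70$ ($K{\left(W,L \right)} = -4 - 66 = -70$)
$K{\left(Y,-12 \right)} - 30 = -70 - 30 = -100$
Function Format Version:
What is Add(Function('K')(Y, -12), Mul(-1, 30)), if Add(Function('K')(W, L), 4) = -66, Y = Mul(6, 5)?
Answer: -100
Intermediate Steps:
Y = 30
Function('K')(W, L) = -70 (Function('K')(W, L) = Add(-4, -66) = -70)
Add(Function('K')(Y, -12), Mul(-1, 30)) = Add(-70, Mul(-1, 30)) = Add(-70, -30) = -100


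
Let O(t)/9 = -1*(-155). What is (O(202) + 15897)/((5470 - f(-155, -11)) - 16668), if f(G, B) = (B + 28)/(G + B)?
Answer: -956824/619617 ≈ -1.5442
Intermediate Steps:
f(G, B) = (28 + B)/(B + G)
O(t) = 1395 (O(t) = 9*(-1*(-155)) = 9*155 = 1395)
(O(202) + 15897)/((5470 - f(-155, -11)) - 16668) = (1395 + 15897)/((5470 - (28 - 11)/(-11 - 155)) - 16668) = 17292/((5470 - 17/(-166)) - 16668) = 17292/((5470 - (-1)*17/166) - 16668) = 17292/((5470 - 1*(-17/166)) - 16668) = 17292/((5470 + 17/166) - 16668) = 17292/(908037/166 - 16668) = 17292/(-1858851/166) = 17292*(-166/1858851) = -956824/619617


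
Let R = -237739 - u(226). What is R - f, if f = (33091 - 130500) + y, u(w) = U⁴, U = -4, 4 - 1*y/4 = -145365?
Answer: -722062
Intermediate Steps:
y = 581476 (y = 16 - 4*(-145365) = 16 + 581460 = 581476)
u(w) = 256 (u(w) = (-4)⁴ = 256)
f = 484067 (f = (33091 - 130500) + 581476 = -97409 + 581476 = 484067)
R = -237995 (R = -237739 - 1*256 = -237739 - 256 = -237995)
R - f = -237995 - 1*484067 = -237995 - 484067 = -722062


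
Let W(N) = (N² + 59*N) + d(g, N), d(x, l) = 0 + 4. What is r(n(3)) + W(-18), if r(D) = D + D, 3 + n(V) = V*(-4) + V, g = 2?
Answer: -758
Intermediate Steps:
d(x, l) = 4
n(V) = -3 - 3*V (n(V) = -3 + (V*(-4) + V) = -3 + (-4*V + V) = -3 - 3*V)
r(D) = 2*D
W(N) = 4 + N² + 59*N (W(N) = (N² + 59*N) + 4 = 4 + N² + 59*N)
r(n(3)) + W(-18) = 2*(-3 - 3*3) + (4 + (-18)² + 59*(-18)) = 2*(-3 - 9) + (4 + 324 - 1062) = 2*(-12) - 734 = -24 - 734 = -758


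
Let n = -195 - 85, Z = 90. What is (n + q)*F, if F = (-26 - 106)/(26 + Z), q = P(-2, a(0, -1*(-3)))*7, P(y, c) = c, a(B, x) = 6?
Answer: 7854/29 ≈ 270.83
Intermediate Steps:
n = -280
q = 42 (q = 6*7 = 42)
F = -33/29 (F = (-26 - 106)/(26 + 90) = -132/116 = -132*1/116 = -33/29 ≈ -1.1379)
(n + q)*F = (-280 + 42)*(-33/29) = -238*(-33/29) = 7854/29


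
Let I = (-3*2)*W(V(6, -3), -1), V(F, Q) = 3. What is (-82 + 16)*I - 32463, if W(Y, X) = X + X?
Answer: -33255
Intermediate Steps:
W(Y, X) = 2*X
I = 12 (I = (-3*2)*(2*(-1)) = -6*(-2) = 12)
(-82 + 16)*I - 32463 = (-82 + 16)*12 - 32463 = -66*12 - 32463 = -792 - 32463 = -33255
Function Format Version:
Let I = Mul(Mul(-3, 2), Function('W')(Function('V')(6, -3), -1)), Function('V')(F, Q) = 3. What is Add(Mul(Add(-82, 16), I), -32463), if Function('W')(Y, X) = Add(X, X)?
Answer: -33255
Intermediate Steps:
Function('W')(Y, X) = Mul(2, X)
I = 12 (I = Mul(Mul(-3, 2), Mul(2, -1)) = Mul(-6, -2) = 12)
Add(Mul(Add(-82, 16), I), -32463) = Add(Mul(Add(-82, 16), 12), -32463) = Add(Mul(-66, 12), -32463) = Add(-792, -32463) = -33255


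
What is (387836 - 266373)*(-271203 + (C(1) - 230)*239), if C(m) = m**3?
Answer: -39588921442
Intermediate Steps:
(387836 - 266373)*(-271203 + (C(1) - 230)*239) = (387836 - 266373)*(-271203 + (1**3 - 230)*239) = 121463*(-271203 + (1 - 230)*239) = 121463*(-271203 - 229*239) = 121463*(-271203 - 54731) = 121463*(-325934) = -39588921442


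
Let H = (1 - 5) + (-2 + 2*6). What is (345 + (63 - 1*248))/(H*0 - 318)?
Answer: -80/159 ≈ -0.50314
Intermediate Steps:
H = 6 (H = -4 + (-2 + 12) = -4 + 10 = 6)
(345 + (63 - 1*248))/(H*0 - 318) = (345 + (63 - 1*248))/(6*0 - 318) = (345 + (63 - 248))/(0 - 318) = (345 - 185)/(-318) = 160*(-1/318) = -80/159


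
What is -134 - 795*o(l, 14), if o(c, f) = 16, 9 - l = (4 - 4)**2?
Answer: -12854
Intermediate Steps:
l = 9 (l = 9 - (4 - 4)**2 = 9 - 1*0**2 = 9 - 1*0 = 9 + 0 = 9)
-134 - 795*o(l, 14) = -134 - 795*16 = -134 - 12720 = -12854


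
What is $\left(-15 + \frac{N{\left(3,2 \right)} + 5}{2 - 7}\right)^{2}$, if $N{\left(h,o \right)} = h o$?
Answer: $\frac{7396}{25} \approx 295.84$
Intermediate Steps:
$\left(-15 + \frac{N{\left(3,2 \right)} + 5}{2 - 7}\right)^{2} = \left(-15 + \frac{3 \cdot 2 + 5}{2 - 7}\right)^{2} = \left(-15 + \frac{6 + 5}{-5}\right)^{2} = \left(-15 + 11 \left(- \frac{1}{5}\right)\right)^{2} = \left(-15 - \frac{11}{5}\right)^{2} = \left(- \frac{86}{5}\right)^{2} = \frac{7396}{25}$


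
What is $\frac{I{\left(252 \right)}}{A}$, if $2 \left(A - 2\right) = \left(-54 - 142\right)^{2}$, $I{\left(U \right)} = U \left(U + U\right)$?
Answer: $\frac{63504}{9605} \approx 6.6116$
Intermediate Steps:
$I{\left(U \right)} = 2 U^{2}$ ($I{\left(U \right)} = U 2 U = 2 U^{2}$)
$A = 19210$ ($A = 2 + \frac{\left(-54 - 142\right)^{2}}{2} = 2 + \frac{\left(-196\right)^{2}}{2} = 2 + \frac{1}{2} \cdot 38416 = 2 + 19208 = 19210$)
$\frac{I{\left(252 \right)}}{A} = \frac{2 \cdot 252^{2}}{19210} = 2 \cdot 63504 \cdot \frac{1}{19210} = 127008 \cdot \frac{1}{19210} = \frac{63504}{9605}$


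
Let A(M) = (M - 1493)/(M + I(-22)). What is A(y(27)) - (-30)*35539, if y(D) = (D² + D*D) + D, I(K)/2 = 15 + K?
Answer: 1568336062/1471 ≈ 1.0662e+6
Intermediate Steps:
I(K) = 30 + 2*K (I(K) = 2*(15 + K) = 30 + 2*K)
y(D) = D + 2*D² (y(D) = (D² + D²) + D = 2*D² + D = D + 2*D²)
A(M) = (-1493 + M)/(-14 + M) (A(M) = (M - 1493)/(M + (30 + 2*(-22))) = (-1493 + M)/(M + (30 - 44)) = (-1493 + M)/(M - 14) = (-1493 + M)/(-14 + M))
A(y(27)) - (-30)*35539 = (-1493 + 27*(1 + 2*27))/(-14 + 27*(1 + 2*27)) - (-30)*35539 = (-1493 + 27*(1 + 54))/(-14 + 27*(1 + 54)) - 1*(-1066170) = (-1493 + 27*55)/(-14 + 27*55) + 1066170 = (-1493 + 1485)/(-14 + 1485) + 1066170 = -8/1471 + 1066170 = 1568336062/1471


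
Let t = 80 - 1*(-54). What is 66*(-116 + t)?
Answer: 1188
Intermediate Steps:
t = 134 (t = 80 + 54 = 134)
66*(-116 + t) = 66*(-116 + 134) = 66*18 = 1188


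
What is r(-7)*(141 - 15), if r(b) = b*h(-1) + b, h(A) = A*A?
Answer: -1764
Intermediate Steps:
h(A) = A**2
r(b) = 2*b (r(b) = b*(-1)**2 + b = b*1 + b = b + b = 2*b)
r(-7)*(141 - 15) = (2*(-7))*(141 - 15) = -14*126 = -1764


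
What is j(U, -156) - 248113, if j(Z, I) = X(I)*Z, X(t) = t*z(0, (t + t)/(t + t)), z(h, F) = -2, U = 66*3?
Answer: -186337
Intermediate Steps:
U = 198
X(t) = -2*t (X(t) = t*(-2) = -2*t)
j(Z, I) = -2*I*Z (j(Z, I) = (-2*I)*Z = -2*I*Z)
j(U, -156) - 248113 = -2*(-156)*198 - 248113 = 61776 - 248113 = -186337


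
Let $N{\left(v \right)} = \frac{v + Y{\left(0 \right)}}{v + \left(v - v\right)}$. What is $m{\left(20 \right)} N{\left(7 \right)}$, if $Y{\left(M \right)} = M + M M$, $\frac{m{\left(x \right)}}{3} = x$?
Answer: $60$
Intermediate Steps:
$m{\left(x \right)} = 3 x$
$Y{\left(M \right)} = M + M^{2}$
$N{\left(v \right)} = 1$ ($N{\left(v \right)} = \frac{v + 0 \left(1 + 0\right)}{v + \left(v - v\right)} = \frac{v + 0 \cdot 1}{v + 0} = \frac{v + 0}{v} = \frac{v}{v} = 1$)
$m{\left(20 \right)} N{\left(7 \right)} = 3 \cdot 20 \cdot 1 = 60 \cdot 1 = 60$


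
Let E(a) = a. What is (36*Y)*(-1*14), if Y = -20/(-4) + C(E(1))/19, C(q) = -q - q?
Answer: -46872/19 ≈ -2466.9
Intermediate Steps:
C(q) = -2*q
Y = 93/19 (Y = -20/(-4) - 2*1/19 = -20*(-1/4) - 2*1/19 = 5 - 2/19 = 93/19 ≈ 4.8947)
(36*Y)*(-1*14) = (36*(93/19))*(-1*14) = (3348/19)*(-14) = -46872/19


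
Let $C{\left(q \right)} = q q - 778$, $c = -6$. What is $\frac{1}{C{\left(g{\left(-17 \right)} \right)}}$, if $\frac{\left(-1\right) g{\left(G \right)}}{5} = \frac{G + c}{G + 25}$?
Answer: $- \frac{64}{36567} \approx -0.0017502$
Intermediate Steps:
$g{\left(G \right)} = - \frac{5 \left(-6 + G\right)}{25 + G}$ ($g{\left(G \right)} = - 5 \frac{G - 6}{G + 25} = - 5 \frac{-6 + G}{25 + G} = - \frac{5 \left(-6 + G\right)}{25 + G}$)
$C{\left(q \right)} = -778 + q^{2}$ ($C{\left(q \right)} = q^{2} - 778 = -778 + q^{2}$)
$\frac{1}{C{\left(g{\left(-17 \right)} \right)}} = \frac{1}{-778 + \left(\frac{5 \left(6 - -17\right)}{25 - 17}\right)^{2}} = \frac{1}{-778 + \left(\frac{5 \left(6 + 17\right)}{8}\right)^{2}} = \frac{1}{-778 + \left(5 \cdot \frac{1}{8} \cdot 23\right)^{2}} = \frac{1}{-778 + \left(\frac{115}{8}\right)^{2}} = \frac{1}{-778 + \frac{13225}{64}} = \frac{1}{- \frac{36567}{64}} = - \frac{64}{36567}$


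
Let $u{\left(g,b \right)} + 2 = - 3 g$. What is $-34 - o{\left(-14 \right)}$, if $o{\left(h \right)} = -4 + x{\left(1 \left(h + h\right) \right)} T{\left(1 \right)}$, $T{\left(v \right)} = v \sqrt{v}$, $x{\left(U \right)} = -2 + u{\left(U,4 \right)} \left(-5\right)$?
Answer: $382$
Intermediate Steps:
$u{\left(g,b \right)} = -2 - 3 g$
$x{\left(U \right)} = 8 + 15 U$ ($x{\left(U \right)} = -2 + \left(-2 - 3 U\right) \left(-5\right) = -2 + \left(10 + 15 U\right) = 8 + 15 U$)
$T{\left(v \right)} = v^{\frac{3}{2}}$
$o{\left(h \right)} = 4 + 30 h$ ($o{\left(h \right)} = -4 + \left(8 + 15 \cdot 1 \left(h + h\right)\right) 1^{\frac{3}{2}} = -4 + \left(8 + 15 \cdot 1 \cdot 2 h\right) 1 = -4 + \left(8 + 15 \cdot 2 h\right) 1 = -4 + \left(8 + 30 h\right) 1 = -4 + \left(8 + 30 h\right) = 4 + 30 h$)
$-34 - o{\left(-14 \right)} = -34 - \left(4 + 30 \left(-14\right)\right) = -34 - \left(4 - 420\right) = -34 - -416 = -34 + 416 = 382$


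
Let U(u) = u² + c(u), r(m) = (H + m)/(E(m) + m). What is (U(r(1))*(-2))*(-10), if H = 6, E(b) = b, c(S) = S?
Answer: 315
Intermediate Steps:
r(m) = (6 + m)/(2*m) (r(m) = (6 + m)/(m + m) = (6 + m)/((2*m)) = (6 + m)*(1/(2*m)) = (6 + m)/(2*m))
U(u) = u + u² (U(u) = u² + u = u + u²)
(U(r(1))*(-2))*(-10) = ((((½)*(6 + 1)/1)*(1 + (½)*(6 + 1)/1))*(-2))*(-10) = ((((½)*1*7)*(1 + (½)*1*7))*(-2))*(-10) = ((7*(1 + 7/2)/2)*(-2))*(-10) = (((7/2)*(9/2))*(-2))*(-10) = ((63/4)*(-2))*(-10) = -63/2*(-10) = 315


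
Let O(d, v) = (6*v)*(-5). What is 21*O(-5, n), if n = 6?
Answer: -3780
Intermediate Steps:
O(d, v) = -30*v
21*O(-5, n) = 21*(-30*6) = 21*(-180) = -3780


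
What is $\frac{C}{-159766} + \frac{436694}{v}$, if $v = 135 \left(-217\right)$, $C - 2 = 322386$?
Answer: $- \frac{2329800296}{137657205} \approx -16.925$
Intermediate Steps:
$C = 322388$ ($C = 2 + 322386 = 322388$)
$v = -29295$
$\frac{C}{-159766} + \frac{436694}{v} = \frac{322388}{-159766} + \frac{436694}{-29295} = 322388 \left(- \frac{1}{159766}\right) + 436694 \left(- \frac{1}{29295}\right) = - \frac{9482}{4699} - \frac{436694}{29295} = - \frac{2329800296}{137657205}$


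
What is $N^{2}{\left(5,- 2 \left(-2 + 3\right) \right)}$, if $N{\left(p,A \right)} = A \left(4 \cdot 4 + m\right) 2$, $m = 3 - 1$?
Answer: $5184$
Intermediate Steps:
$m = 2$ ($m = 3 - 1 = 2$)
$N{\left(p,A \right)} = 36 A$ ($N{\left(p,A \right)} = A \left(4 \cdot 4 + 2\right) 2 = A \left(16 + 2\right) 2 = A 18 \cdot 2 = 18 A 2 = 36 A$)
$N^{2}{\left(5,- 2 \left(-2 + 3\right) \right)} = \left(36 \left(- 2 \left(-2 + 3\right)\right)\right)^{2} = \left(36 \left(\left(-2\right) 1\right)\right)^{2} = \left(36 \left(-2\right)\right)^{2} = \left(-72\right)^{2} = 5184$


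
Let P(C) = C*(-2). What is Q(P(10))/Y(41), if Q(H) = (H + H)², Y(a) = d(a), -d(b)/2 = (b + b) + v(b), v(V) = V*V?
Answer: -800/1763 ≈ -0.45377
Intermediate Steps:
v(V) = V²
P(C) = -2*C
d(b) = -4*b - 2*b² (d(b) = -2*((b + b) + b²) = -2*(2*b + b²) = -2*(b² + 2*b) = -4*b - 2*b²)
Y(a) = 2*a*(-2 - a)
Q(H) = 4*H² (Q(H) = (2*H)² = 4*H²)
Q(P(10))/Y(41) = (4*(-2*10)²)/((2*41*(-2 - 1*41))) = (4*(-20)²)/((2*41*(-2 - 41))) = (4*400)/((2*41*(-43))) = 1600/(-3526) = 1600*(-1/3526) = -800/1763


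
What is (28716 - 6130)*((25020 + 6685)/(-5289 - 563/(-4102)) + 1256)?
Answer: 122500859645476/4338983 ≈ 2.8233e+7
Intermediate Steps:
(28716 - 6130)*((25020 + 6685)/(-5289 - 563/(-4102)) + 1256) = 22586*(31705/(-5289 - 563*(-1/4102)) + 1256) = 22586*(31705/(-5289 + 563/4102) + 1256) = 22586*(31705/(-21694915/4102) + 1256) = 22586*(31705*(-4102/21694915) + 1256) = 22586*(-26010782/4338983 + 1256) = 22586*(5423751866/4338983) = 122500859645476/4338983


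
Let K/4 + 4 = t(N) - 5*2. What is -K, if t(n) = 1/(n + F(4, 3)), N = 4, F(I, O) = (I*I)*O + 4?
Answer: 783/14 ≈ 55.929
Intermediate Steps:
F(I, O) = 4 + O*I**2 (F(I, O) = I**2*O + 4 = O*I**2 + 4 = 4 + O*I**2)
t(n) = 1/(52 + n) (t(n) = 1/(n + (4 + 3*4**2)) = 1/(n + (4 + 3*16)) = 1/(n + (4 + 48)) = 1/(n + 52) = 1/(52 + n))
K = -783/14 (K = -16 + 4*(1/(52 + 4) - 5*2) = -16 + 4*(1/56 - 10) = -16 + 4*(-559/56) = -16 - 559/14 = -783/14 ≈ -55.929)
-K = -1*(-783/14) = 783/14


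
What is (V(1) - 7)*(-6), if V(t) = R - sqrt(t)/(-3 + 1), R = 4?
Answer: 15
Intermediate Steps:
V(t) = 4 + sqrt(t)/2 (V(t) = 4 - sqrt(t)/(-3 + 1) = 4 - sqrt(t)/(-2) = 4 - (-1)*sqrt(t)/2 = 4 + sqrt(t)/2)
(V(1) - 7)*(-6) = ((4 + sqrt(1)/2) - 7)*(-6) = ((4 + (1/2)*1) - 7)*(-6) = ((4 + 1/2) - 7)*(-6) = (9/2 - 7)*(-6) = -5/2*(-6) = 15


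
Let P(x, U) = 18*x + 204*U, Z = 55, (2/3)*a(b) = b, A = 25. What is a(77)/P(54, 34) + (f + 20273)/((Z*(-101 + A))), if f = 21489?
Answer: -2892729/289960 ≈ -9.9763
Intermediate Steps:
a(b) = 3*b/2
a(77)/P(54, 34) + (f + 20273)/((Z*(-101 + A))) = ((3/2)*77)/(18*54 + 204*34) + (21489 + 20273)/((55*(-101 + 25))) = 231/(2*(972 + 6936)) + 41762/((55*(-76))) = (231/2)/7908 + 41762/(-4180) = (231/2)*(1/7908) + 41762*(-1/4180) = 77/5272 - 1099/110 = -2892729/289960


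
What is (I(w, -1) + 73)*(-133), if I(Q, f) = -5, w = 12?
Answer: -9044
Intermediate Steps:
(I(w, -1) + 73)*(-133) = (-5 + 73)*(-133) = 68*(-133) = -9044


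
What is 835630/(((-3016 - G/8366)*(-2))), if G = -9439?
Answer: 3495440290/25222417 ≈ 138.58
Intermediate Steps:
835630/(((-3016 - G/8366)*(-2))) = 835630/(((-3016 - (-9439)/8366)*(-2))) = 835630/(((-3016 - 1*(-9439/8366))*(-2))) = 835630/(((-3016 + 9439/8366)*(-2))) = 835630/((-25222417/8366*(-2))) = 835630/(25222417/4183) = 835630*(4183/25222417) = 3495440290/25222417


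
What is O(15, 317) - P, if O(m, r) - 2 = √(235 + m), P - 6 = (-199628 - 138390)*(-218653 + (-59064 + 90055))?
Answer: -63433133920 + 5*√10 ≈ -6.3433e+10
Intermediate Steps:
P = 63433133922 (P = 6 + (-199628 - 138390)*(-218653 + (-59064 + 90055)) = 6 - 338018*(-218653 + 30991) = 6 - 338018*(-187662) = 6 + 63433133916 = 63433133922)
O(m, r) = 2 + √(235 + m)
O(15, 317) - P = (2 + √(235 + 15)) - 1*63433133922 = (2 + √250) - 63433133922 = (2 + 5*√10) - 63433133922 = -63433133920 + 5*√10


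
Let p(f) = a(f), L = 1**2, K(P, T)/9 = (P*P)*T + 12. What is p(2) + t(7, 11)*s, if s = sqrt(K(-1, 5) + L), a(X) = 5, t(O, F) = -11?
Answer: 5 - 11*sqrt(154) ≈ -131.51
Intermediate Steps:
K(P, T) = 108 + 9*T*P**2 (K(P, T) = 9*((P*P)*T + 12) = 9*(P**2*T + 12) = 9*(T*P**2 + 12) = 9*(12 + T*P**2) = 108 + 9*T*P**2)
L = 1
p(f) = 5
s = sqrt(154) (s = sqrt((108 + 9*5*(-1)**2) + 1) = sqrt((108 + 9*5*1) + 1) = sqrt((108 + 45) + 1) = sqrt(153 + 1) = sqrt(154) ≈ 12.410)
p(2) + t(7, 11)*s = 5 - 11*sqrt(154)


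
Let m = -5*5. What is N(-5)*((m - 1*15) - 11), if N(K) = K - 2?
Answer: 357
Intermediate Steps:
N(K) = -2 + K
m = -25
N(-5)*((m - 1*15) - 11) = (-2 - 5)*((-25 - 1*15) - 11) = -7*((-25 - 15) - 11) = -7*(-40 - 11) = -7*(-51) = 357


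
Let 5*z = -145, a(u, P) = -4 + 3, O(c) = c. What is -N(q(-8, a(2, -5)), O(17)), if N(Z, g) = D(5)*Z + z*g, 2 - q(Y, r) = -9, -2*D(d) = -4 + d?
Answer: 997/2 ≈ 498.50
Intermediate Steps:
a(u, P) = -1
z = -29 (z = (⅕)*(-145) = -29)
D(d) = 2 - d/2 (D(d) = -(-4 + d)/2 = 2 - d/2)
q(Y, r) = 11 (q(Y, r) = 2 - 1*(-9) = 2 + 9 = 11)
N(Z, g) = -29*g - Z/2 (N(Z, g) = (2 - ½*5)*Z - 29*g = (2 - 5/2)*Z - 29*g = -Z/2 - 29*g = -29*g - Z/2)
-N(q(-8, a(2, -5)), O(17)) = -(-29*17 - ½*11) = -(-493 - 11/2) = -1*(-997/2) = 997/2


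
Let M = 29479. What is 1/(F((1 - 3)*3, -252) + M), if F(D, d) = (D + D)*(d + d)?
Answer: 1/35527 ≈ 2.8148e-5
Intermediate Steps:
F(D, d) = 4*D*d (F(D, d) = (2*D)*(2*d) = 4*D*d)
1/(F((1 - 3)*3, -252) + M) = 1/(4*((1 - 3)*3)*(-252) + 29479) = 1/(4*(-2*3)*(-252) + 29479) = 1/(4*(-6)*(-252) + 29479) = 1/(6048 + 29479) = 1/35527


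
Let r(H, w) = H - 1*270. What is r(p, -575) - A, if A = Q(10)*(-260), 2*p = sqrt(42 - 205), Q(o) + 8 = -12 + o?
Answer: -2870 + I*sqrt(163)/2 ≈ -2870.0 + 6.3836*I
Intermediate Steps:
Q(o) = -20 + o (Q(o) = -8 + (-12 + o) = -20 + o)
p = I*sqrt(163)/2 (p = sqrt(42 - 205)/2 = sqrt(-163)/2 = (I*sqrt(163))/2 = I*sqrt(163)/2 ≈ 6.3836*I)
r(H, w) = -270 + H (r(H, w) = H - 270 = -270 + H)
A = 2600 (A = (-20 + 10)*(-260) = -10*(-260) = 2600)
r(p, -575) - A = (-270 + I*sqrt(163)/2) - 1*2600 = (-270 + I*sqrt(163)/2) - 2600 = -2870 + I*sqrt(163)/2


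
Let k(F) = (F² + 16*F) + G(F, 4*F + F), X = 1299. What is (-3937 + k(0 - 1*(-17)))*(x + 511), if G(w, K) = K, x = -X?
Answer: 2593308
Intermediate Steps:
x = -1299 (x = -1*1299 = -1299)
k(F) = F² + 21*F (k(F) = (F² + 16*F) + (4*F + F) = (F² + 16*F) + 5*F = F² + 21*F)
(-3937 + k(0 - 1*(-17)))*(x + 511) = (-3937 + (0 - 1*(-17))*(21 + (0 - 1*(-17))))*(-1299 + 511) = (-3937 + (0 + 17)*(21 + (0 + 17)))*(-788) = (-3937 + 17*(21 + 17))*(-788) = (-3937 + 17*38)*(-788) = (-3937 + 646)*(-788) = -3291*(-788) = 2593308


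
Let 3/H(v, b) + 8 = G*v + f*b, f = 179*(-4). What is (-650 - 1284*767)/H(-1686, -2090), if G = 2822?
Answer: 3214097077880/3 ≈ 1.0714e+12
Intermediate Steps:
f = -716
H(v, b) = 3/(-8 - 716*b + 2822*v) (H(v, b) = 3/(-8 + (2822*v - 716*b)) = 3/(-8 + (-716*b + 2822*v)) = 3/(-8 - 716*b + 2822*v))
(-650 - 1284*767)/H(-1686, -2090) = (-650 - 1284*767)/((3/(2*(-4 - 358*(-2090) + 1411*(-1686))))) = (-650 - 984828)/((3/(2*(-4 + 748220 - 2378946)))) = -985478/((3/2)/(-1630730)) = -985478/((3/2)*(-1/1630730)) = -985478/(-3/3261460) = -985478*(-3261460/3) = 3214097077880/3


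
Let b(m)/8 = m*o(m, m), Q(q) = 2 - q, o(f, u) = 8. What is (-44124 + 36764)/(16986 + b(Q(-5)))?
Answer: -160/379 ≈ -0.42216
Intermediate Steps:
b(m) = 64*m (b(m) = 8*(m*8) = 8*(8*m) = 64*m)
(-44124 + 36764)/(16986 + b(Q(-5))) = (-44124 + 36764)/(16986 + 64*(2 - 1*(-5))) = -7360/(16986 + 64*(2 + 5)) = -7360/(16986 + 64*7) = -7360/(16986 + 448) = -7360/17434 = -7360*1/17434 = -160/379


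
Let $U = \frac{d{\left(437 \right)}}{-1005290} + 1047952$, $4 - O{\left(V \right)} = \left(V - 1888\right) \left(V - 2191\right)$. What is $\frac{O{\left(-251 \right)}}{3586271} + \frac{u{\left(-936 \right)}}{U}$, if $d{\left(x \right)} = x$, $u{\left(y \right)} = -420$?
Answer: $- \frac{96568057553845366}{66282823760020829} \approx -1.4569$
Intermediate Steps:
$O{\left(V \right)} = 4 - \left(-2191 + V\right) \left(-1888 + V\right)$ ($O{\left(V \right)} = 4 - \left(V - 1888\right) \left(V - 2191\right) = 4 - \left(-1888 + V\right) \left(-2191 + V\right) = 4 - \left(-2191 + V\right) \left(-1888 + V\right)$)
$U = \frac{55447140297}{52910}$ ($U = \frac{437}{-1005290} + 1047952 = 437 \left(- \frac{1}{1005290}\right) + 1047952 = - \frac{23}{52910} + 1047952 = \frac{55447140297}{52910} \approx 1.048 \cdot 10^{6}$)
$\frac{O{\left(-251 \right)}}{3586271} + \frac{u{\left(-936 \right)}}{U} = \frac{-4136604 - \left(-251\right)^{2} + 4079 \left(-251\right)}{3586271} - \frac{420}{\frac{55447140297}{52910}} = \left(-4136604 - 63001 - 1023829\right) \frac{1}{3586271} - \frac{7407400}{18482380099} = \left(-5223434\right) \frac{1}{3586271} - \frac{7407400}{18482380099} = - \frac{5223434}{3586271} - \frac{7407400}{18482380099} = - \frac{96568057553845366}{66282823760020829}$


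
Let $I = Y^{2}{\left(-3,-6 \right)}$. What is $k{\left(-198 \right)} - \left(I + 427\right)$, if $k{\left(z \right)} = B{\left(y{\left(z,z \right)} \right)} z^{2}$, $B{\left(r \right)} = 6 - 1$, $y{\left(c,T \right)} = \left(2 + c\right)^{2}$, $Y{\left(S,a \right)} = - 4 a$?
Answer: $195017$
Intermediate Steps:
$I = 576$ ($I = \left(\left(-4\right) \left(-6\right)\right)^{2} = 24^{2} = 576$)
$B{\left(r \right)} = 5$ ($B{\left(r \right)} = 6 - 1 = 5$)
$k{\left(z \right)} = 5 z^{2}$
$k{\left(-198 \right)} - \left(I + 427\right) = 5 \left(-198\right)^{2} - \left(576 + 427\right) = 5 \cdot 39204 - 1003 = 196020 - 1003 = 195017$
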